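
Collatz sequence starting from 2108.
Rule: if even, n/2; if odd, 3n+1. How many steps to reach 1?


2108 → 1054 → 527 → 1582 → 791 → 2374 → 1187 → 3562 → 1781 → 5344 → 2672 → 1336 → 668 → 334 → 167 → 502 → 251 → 754 → 377 → 1132 → 566 → 283 → 850 → 425 → 1276 → 638 → 319 → 958 → 479 → 1438 → 719 → 2158 → 1079 → 3238 → 1619 → 4858 → 2429 → 7288 → 3644 → 1822 → 911 → 2734 → 1367 → 4102 → 2051 → 6154 → 3077 → 9232 → 4616 → 2308 → 1154 → 577 → 1732 → 866 → 433 → 1300 → 650 → 325 → 976 → 488 → 244 → 122 → 61 → 184 → 92 → 46 → 23 → 70 → 35 → 106 → 53 → 160 → 80 → 40 → 20 → 10 → 5 → 16 → 8 → 4 → 2 → 1
Total steps = 81

81 steps


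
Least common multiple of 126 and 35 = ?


GCD(126, 35) = 7
LCM = 126*35/7 = 4410/7 = 630

LCM = 630


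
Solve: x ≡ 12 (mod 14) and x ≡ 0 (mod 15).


M = 14*15 = 210
M1 = M/14 = 15, M2 = M/15 = 14
M1^(-1) mod 14 = 1, M2^(-1) mod 15 = 14
x = 12*15*1 + 0*14*14 = 180
180 mod 210 = 180
Check: 180 mod 14 = 12 ✓, 180 mod 15 = 0 ✓

x ≡ 180 (mod 210)


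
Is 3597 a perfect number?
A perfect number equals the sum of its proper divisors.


Proper divisors of 3597: 1, 3, 11, 33, 109, 327, 1199
Sum = 1 + 3 + 11 + 33 + 109 + 327 + 1199 = 1683

No, 3597 is not perfect (1683 ≠ 3597)


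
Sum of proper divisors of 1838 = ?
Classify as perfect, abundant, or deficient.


Proper divisors: 1, 2, 919
Sum = 1 + 2 + 919 = 922
922 < 1838 → deficient

s(1838) = 922 (deficient)


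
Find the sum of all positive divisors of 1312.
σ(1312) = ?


Divisors of 1312: 1, 2, 4, 8, 16, 32, 41, 82, 164, 328, 656, 1312
Sum = 1 + 2 + 4 + 8 + 16 + 32 + 41 + 82 + 164 + 328 + 656 + 1312 = 2646

σ(1312) = 2646


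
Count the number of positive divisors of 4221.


4221 = 3^2 × 7^1 × 67^1
d(4221) = (2+1) × (1+1) × (1+1) = 12

12 divisors


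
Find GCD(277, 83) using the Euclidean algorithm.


277 = 3 * 83 + 28
83 = 2 * 28 + 27
28 = 1 * 27 + 1
27 = 27 * 1 + 0
GCD = 1


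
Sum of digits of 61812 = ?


6 + 1 + 8 + 1 + 2 = 18


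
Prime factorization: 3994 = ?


3994 / 2 = 1997
1997 / 1997 = 1
3994 = 2 × 1997


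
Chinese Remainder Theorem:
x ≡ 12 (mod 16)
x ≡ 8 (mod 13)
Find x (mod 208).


M = 16*13 = 208
M1 = M/16 = 13, M2 = M/13 = 16
M1^(-1) mod 16 = 5, M2^(-1) mod 13 = 9
x = 12*13*5 + 8*16*9 = 1932
1932 mod 208 = 60
Check: 60 mod 16 = 12 ✓, 60 mod 13 = 8 ✓

x ≡ 60 (mod 208)


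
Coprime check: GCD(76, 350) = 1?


Euclidean algorithm:
350 = 4 * 76 + 46
76 = 1 * 46 + 30
46 = 1 * 30 + 16
30 = 1 * 16 + 14
16 = 1 * 14 + 2
14 = 7 * 2 + 0
GCD(76, 350) = 2

No, not coprime (GCD = 2)


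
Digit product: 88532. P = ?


8 × 8 × 5 × 3 × 2 = 1920


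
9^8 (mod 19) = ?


9^1 mod 19 = 9
9^2 mod 19 = 5
9^3 mod 19 = 7
9^4 mod 19 = 6
9^5 mod 19 = 16
9^6 mod 19 = 11
9^7 mod 19 = 4
9^8 mod 19 = 17


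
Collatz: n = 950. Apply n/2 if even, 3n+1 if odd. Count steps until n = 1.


950 → 475 → 1426 → 713 → 2140 → 1070 → 535 → 1606 → 803 → 2410 → 1205 → 3616 → 1808 → 904 → 452 → 226 → 113 → 340 → 170 → 85 → 256 → 128 → 64 → 32 → 16 → 8 → 4 → 2 → 1
Total steps = 28

28 steps


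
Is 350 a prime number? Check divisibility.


350 / 2 = 175 (exact division)
350 is NOT prime.

No, 350 is not prime


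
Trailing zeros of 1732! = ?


floor(1732/5) = 346
floor(1732/25) = 69
floor(1732/125) = 13
floor(1732/625) = 2
Total = 430

430 trailing zeros


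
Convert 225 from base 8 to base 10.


225 (base 8) = 149 (decimal)
149 (decimal) = 149 (base 10)


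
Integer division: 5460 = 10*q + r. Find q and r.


5460 = 10 * 546 + 0
Check: 5460 + 0 = 5460

q = 546, r = 0


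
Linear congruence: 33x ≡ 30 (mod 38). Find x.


GCD(33, 38) = 1, unique solution
a^(-1) mod 38 = 15
x = 15 * 30 mod 38 = 32

x ≡ 32 (mod 38)


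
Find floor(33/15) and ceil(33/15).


33/15 = 2.2000
floor = 2
ceil = 3

floor = 2, ceil = 3


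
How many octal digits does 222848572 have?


222848572 in base 8 = 1522063074
Number of digits = 10

10 digits (base 8)


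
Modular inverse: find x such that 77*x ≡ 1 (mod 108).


Use the extended Euclidean algorithm on (108, 77); each row r = 108*s + 77*t:
r=108, s=1, t=0
r=77, s=0, t=1
q=1: r=31, s=1, t=-1   [108*(1) + 77*(-1) = 31]
q=2: r=15, s=-2, t=3   [108*(-2) + 77*(3) = 15]
q=2: r=1, s=5, t=-7   [108*(5) + 77*(-7) = 1]
q=15: r=0, s=-77, t=108   [108*(-77) + 77*(108) = 0]
GCD = 1 with t = -7, so 77*(-7) ≡ 1 (mod 108)
Inverse = -7 mod 108 = 101
Check: 77 * 101 = 7777 ≡ 1 (mod 108)

77^(-1) ≡ 101 (mod 108)


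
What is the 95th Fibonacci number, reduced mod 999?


F(k) mod 999 for k=1..95:
1, 1, 2, 3, 5, 8, 13, 21, 34, 55, 89, 144, 233, 377, 610, 987, 598, 586, 185, 771, 956, 728, 685, 414, 100, 514, 614, 129, 743, 872, 616, 489, 106, 595, 701, 297, 998, 296, 295, 591, 886, 478, 365, 843, 209, 53, 262, 315, 577, 892, 470, 363, 833, 197, 31, 228, 259, 487, 746, 234, 980, 215, 196, 411, 607, 19, 626, 645, 272, 917, 190, 108, 298, 406, 704, 111, 815, 926, 742, 669, 412, 82, 494, 576, 71, 647, 718, 366, 85, 451, 536, 987, 524, 512, 37
F(95) mod 999 = 37


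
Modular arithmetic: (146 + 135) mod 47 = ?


146 + 135 = 281
281 mod 47 = 46


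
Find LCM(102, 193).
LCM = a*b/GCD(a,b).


GCD(102, 193) = 1
LCM = 102*193/1 = 19686/1 = 19686

LCM = 19686


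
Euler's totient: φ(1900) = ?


1900 = 2^2 × 5^2 × 19
Prime factors: 2, 5, 19
φ(1900) = 1900 × (1-1/2) × (1-1/5) × (1-1/19)
= 1900 × 1/2 × 4/5 × 18/19 = 720

φ(1900) = 720


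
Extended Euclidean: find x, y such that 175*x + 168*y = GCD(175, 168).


Tabular extended Euclidean (each row: r = 175*s + 168*t):
r=175, s=1, t=0
r=168, s=0, t=1
q=1: r=7, s=1, t=-1   [175*(1) + 168*(-1) = 7]
q=24: r=0, s=-24, t=25   [175*(-24) + 168*(25) = 0]
GCD = 7; from the row with r=7: x=1, y=-1
Check: 175*(1) + 168*(-1) = 175 - 168 = 7

GCD = 7, x = 1, y = -1


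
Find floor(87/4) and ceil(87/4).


87/4 = 21.7500
floor = 21
ceil = 22

floor = 21, ceil = 22


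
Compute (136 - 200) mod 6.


136 - 200 = -64
-64 mod 6 = 2


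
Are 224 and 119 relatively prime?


Euclidean algorithm:
224 = 1 * 119 + 105
119 = 1 * 105 + 14
105 = 7 * 14 + 7
14 = 2 * 7 + 0
GCD(224, 119) = 7

No, not coprime (GCD = 7)


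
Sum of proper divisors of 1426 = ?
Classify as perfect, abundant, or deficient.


Proper divisors: 1, 2, 23, 31, 46, 62, 713
Sum = 1 + 2 + 23 + 31 + 46 + 62 + 713 = 878
878 < 1426 → deficient

s(1426) = 878 (deficient)


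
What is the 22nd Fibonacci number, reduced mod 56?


F(k) mod 56 for k=1..22:
1, 1, 2, 3, 5, 8, 13, 21, 34, 55, 33, 32, 9, 41, 50, 35, 29, 8, 37, 45, 26, 15
F(22) mod 56 = 15


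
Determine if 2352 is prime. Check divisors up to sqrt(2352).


2352 / 2 = 1176 (exact division)
2352 is NOT prime.

No, 2352 is not prime


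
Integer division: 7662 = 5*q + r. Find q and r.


7662 = 5 * 1532 + 2
Check: 7660 + 2 = 7662

q = 1532, r = 2


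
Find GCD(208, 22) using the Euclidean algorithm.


208 = 9 * 22 + 10
22 = 2 * 10 + 2
10 = 5 * 2 + 0
GCD = 2


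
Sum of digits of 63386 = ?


6 + 3 + 3 + 8 + 6 = 26


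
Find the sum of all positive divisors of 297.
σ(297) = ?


Divisors of 297: 1, 3, 9, 11, 27, 33, 99, 297
Sum = 1 + 3 + 9 + 11 + 27 + 33 + 99 + 297 = 480

σ(297) = 480


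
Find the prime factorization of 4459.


4459 / 7 = 637
637 / 7 = 91
91 / 7 = 13
13 / 13 = 1
4459 = 7^3 × 13


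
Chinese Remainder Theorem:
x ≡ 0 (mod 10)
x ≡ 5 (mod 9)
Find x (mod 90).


M = 10*9 = 90
M1 = M/10 = 9, M2 = M/9 = 10
M1^(-1) mod 10 = 9, M2^(-1) mod 9 = 1
x = 0*9*9 + 5*10*1 = 50
50 mod 90 = 50
Check: 50 mod 10 = 0 ✓, 50 mod 9 = 5 ✓

x ≡ 50 (mod 90)


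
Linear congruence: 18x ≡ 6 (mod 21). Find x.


GCD(18, 21) = 3 divides 6
Divide: 6x ≡ 2 (mod 7)
x ≡ 5 (mod 7)


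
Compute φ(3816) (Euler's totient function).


3816 = 2^3 × 3^2 × 53
Prime factors: 2, 3, 53
φ(3816) = 3816 × (1-1/2) × (1-1/3) × (1-1/53)
= 3816 × 1/2 × 2/3 × 52/53 = 1248

φ(3816) = 1248


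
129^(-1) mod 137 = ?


Use the extended Euclidean algorithm on (137, 129); each row r = 137*s + 129*t:
r=137, s=1, t=0
r=129, s=0, t=1
q=1: r=8, s=1, t=-1   [137*(1) + 129*(-1) = 8]
q=16: r=1, s=-16, t=17   [137*(-16) + 129*(17) = 1]
q=8: r=0, s=129, t=-137   [137*(129) + 129*(-137) = 0]
GCD = 1 with t = 17, so 129*(17) ≡ 1 (mod 137)
Inverse = 17 mod 137 = 17
Check: 129 * 17 = 2193 ≡ 1 (mod 137)

129^(-1) ≡ 17 (mod 137)


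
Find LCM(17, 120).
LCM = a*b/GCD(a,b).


GCD(17, 120) = 1
LCM = 17*120/1 = 2040/1 = 2040

LCM = 2040


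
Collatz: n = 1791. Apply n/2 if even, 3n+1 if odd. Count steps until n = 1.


1791 → 5374 → 2687 → 8062 → 4031 → 12094 → 6047 → 18142 → 9071 → 27214 → 13607 → 40822 → 20411 → 61234 → 30617 → 91852 → 45926 → 22963 → 68890 → 34445 → 103336 → 51668 → 25834 → 12917 → 38752 → 19376 → 9688 → 4844 → 2422 → 1211 → 3634 → 1817 → 5452 → 2726 → 1363 → 4090 → 2045 → 6136 → 3068 → 1534 → 767 → 2302 → 1151 → 3454 → 1727 → 5182 → 2591 → 7774 → 3887 → 11662 → 5831 → 17494 → 8747 → 26242 → 13121 → 39364 → 19682 → 9841 → 29524 → 14762 → 7381 → 22144 → 11072 → 5536 → 2768 → 1384 → 692 → 346 → 173 → 520 → 260 → 130 → 65 → 196 → 98 → 49 → 148 → 74 → 37 → 112 → 56 → 28 → 14 → 7 → 22 → 11 → 34 → 17 → 52 → 26 → 13 → 40 → 20 → 10 → 5 → 16 → 8 → 4 → 2 → 1
Total steps = 99

99 steps


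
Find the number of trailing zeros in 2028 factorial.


floor(2028/5) = 405
floor(2028/25) = 81
floor(2028/125) = 16
floor(2028/625) = 3
Total = 505

505 trailing zeros


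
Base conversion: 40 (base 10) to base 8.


40 (base 10) = 40 (decimal)
40 (decimal) = 50 (base 8)


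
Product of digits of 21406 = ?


2 × 1 × 4 × 0 × 6 = 0


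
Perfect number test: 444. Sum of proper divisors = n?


Proper divisors of 444: 1, 2, 3, 4, 6, 12, 37, 74, 111, 148, 222
Sum = 1 + 2 + 3 + 4 + 6 + 12 + 37 + 74 + 111 + 148 + 222 = 620

No, 444 is not perfect (620 ≠ 444)


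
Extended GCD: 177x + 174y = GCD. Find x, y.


Tabular extended Euclidean (each row: r = 177*s + 174*t):
r=177, s=1, t=0
r=174, s=0, t=1
q=1: r=3, s=1, t=-1   [177*(1) + 174*(-1) = 3]
q=58: r=0, s=-58, t=59   [177*(-58) + 174*(59) = 0]
GCD = 3; from the row with r=3: x=1, y=-1
Check: 177*(1) + 174*(-1) = 177 - 174 = 3

GCD = 3, x = 1, y = -1


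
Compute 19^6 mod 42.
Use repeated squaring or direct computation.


19^1 mod 42 = 19
19^2 mod 42 = 25
19^3 mod 42 = 13
19^4 mod 42 = 37
19^5 mod 42 = 31
19^6 mod 42 = 1


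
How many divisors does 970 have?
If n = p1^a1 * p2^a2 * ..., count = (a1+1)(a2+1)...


970 = 2^1 × 5^1 × 97^1
d(970) = (1+1) × (1+1) × (1+1) = 8

8 divisors


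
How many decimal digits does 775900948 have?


775900948 has 9 digits in base 10
floor(log10(775900948)) + 1 = floor(8.8898) + 1 = 9

9 digits (base 10)


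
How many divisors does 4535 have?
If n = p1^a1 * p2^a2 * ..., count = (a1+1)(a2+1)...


4535 = 5^1 × 907^1
d(4535) = (1+1) × (1+1) = 4

4 divisors


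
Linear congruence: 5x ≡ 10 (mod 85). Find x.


GCD(5, 85) = 5 divides 10
Divide: 1x ≡ 2 (mod 17)
x ≡ 2 (mod 17)


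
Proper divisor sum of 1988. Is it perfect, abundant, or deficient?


Proper divisors: 1, 2, 4, 7, 14, 28, 71, 142, 284, 497, 994
Sum = 1 + 2 + 4 + 7 + 14 + 28 + 71 + 142 + 284 + 497 + 994 = 2044
2044 > 1988 → abundant

s(1988) = 2044 (abundant)


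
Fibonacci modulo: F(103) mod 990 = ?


F(k) mod 990 for k=1..103:
1, 1, 2, 3, 5, 8, 13, 21, 34, 55, 89, 144, 233, 377, 610, 987, 607, 604, 221, 825, 56, 881, 937, 828, 775, 613, 398, 21, 419, 440, 859, 309, 178, 487, 665, 162, 827, 989, 826, 825, 661, 496, 167, 663, 830, 503, 343, 846, 199, 55, 254, 309, 563, 872, 445, 327, 772, 109, 881, 0, 881, 881, 772, 663, 445, 118, 563, 681, 254, 935, 199, 144, 343, 487, 830, 327, 167, 494, 661, 165, 826, 1, 827, 828, 665, 503, 178, 681, 859, 550, 419, 969, 398, 377, 775, 162, 937, 109, 56, 165, 221, 386, 607
F(103) mod 990 = 607


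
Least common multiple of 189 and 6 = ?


GCD(189, 6) = 3
LCM = 189*6/3 = 1134/3 = 378

LCM = 378


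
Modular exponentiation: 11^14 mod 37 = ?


11^1 mod 37 = 11
11^2 mod 37 = 10
11^3 mod 37 = 36
11^4 mod 37 = 26
11^5 mod 37 = 27
11^6 mod 37 = 1
11^7 mod 37 = 11
11^8 mod 37 = 10
11^9 mod 37 = 36
11^10 mod 37 = 26
11^11 mod 37 = 27
11^12 mod 37 = 1
11^13 mod 37 = 11
11^14 mod 37 = 10


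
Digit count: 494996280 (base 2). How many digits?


494996280 in base 2 = 11101100000010000101100111000
Number of digits = 29

29 digits (base 2)


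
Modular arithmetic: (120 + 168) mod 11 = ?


120 + 168 = 288
288 mod 11 = 2


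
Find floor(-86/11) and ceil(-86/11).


-86/11 = -7.8182
floor = -8
ceil = -7

floor = -8, ceil = -7


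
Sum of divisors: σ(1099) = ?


Divisors of 1099: 1, 7, 157, 1099
Sum = 1 + 7 + 157 + 1099 = 1264

σ(1099) = 1264


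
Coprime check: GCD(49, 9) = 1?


Euclidean algorithm:
49 = 5 * 9 + 4
9 = 2 * 4 + 1
4 = 4 * 1 + 0
GCD(49, 9) = 1

Yes, coprime (GCD = 1)


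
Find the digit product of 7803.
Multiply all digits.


7 × 8 × 0 × 3 = 0


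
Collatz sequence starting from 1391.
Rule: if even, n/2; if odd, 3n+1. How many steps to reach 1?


1391 → 4174 → 2087 → 6262 → 3131 → 9394 → 4697 → 14092 → 7046 → 3523 → 10570 → 5285 → 15856 → 7928 → 3964 → 1982 → 991 → 2974 → 1487 → 4462 → 2231 → 6694 → 3347 → 10042 → 5021 → 15064 → 7532 → 3766 → 1883 → 5650 → 2825 → 8476 → 4238 → 2119 → 6358 → 3179 → 9538 → 4769 → 14308 → 7154 → 3577 → 10732 → 5366 → 2683 → 8050 → 4025 → 12076 → 6038 → 3019 → 9058 → 4529 → 13588 → 6794 → 3397 → 10192 → 5096 → 2548 → 1274 → 637 → 1912 → 956 → 478 → 239 → 718 → 359 → 1078 → 539 → 1618 → 809 → 2428 → 1214 → 607 → 1822 → 911 → 2734 → 1367 → 4102 → 2051 → 6154 → 3077 → 9232 → 4616 → 2308 → 1154 → 577 → 1732 → 866 → 433 → 1300 → 650 → 325 → 976 → 488 → 244 → 122 → 61 → 184 → 92 → 46 → 23 → 70 → 35 → 106 → 53 → 160 → 80 → 40 → 20 → 10 → 5 → 16 → 8 → 4 → 2 → 1
Total steps = 114

114 steps


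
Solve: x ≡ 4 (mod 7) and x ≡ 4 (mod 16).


M = 7*16 = 112
M1 = M/7 = 16, M2 = M/16 = 7
M1^(-1) mod 7 = 4, M2^(-1) mod 16 = 7
x = 4*16*4 + 4*7*7 = 452
452 mod 112 = 4
Check: 4 mod 7 = 4 ✓, 4 mod 16 = 4 ✓

x ≡ 4 (mod 112)


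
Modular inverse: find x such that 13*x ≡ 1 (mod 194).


Use the extended Euclidean algorithm on (194, 13); each row r = 194*s + 13*t:
r=194, s=1, t=0
r=13, s=0, t=1
q=14: r=12, s=1, t=-14   [194*(1) + 13*(-14) = 12]
q=1: r=1, s=-1, t=15   [194*(-1) + 13*(15) = 1]
q=12: r=0, s=13, t=-194   [194*(13) + 13*(-194) = 0]
GCD = 1 with t = 15, so 13*(15) ≡ 1 (mod 194)
Inverse = 15 mod 194 = 15
Check: 13 * 15 = 195 ≡ 1 (mod 194)

13^(-1) ≡ 15 (mod 194)


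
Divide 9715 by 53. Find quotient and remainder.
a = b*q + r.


9715 = 53 * 183 + 16
Check: 9699 + 16 = 9715

q = 183, r = 16


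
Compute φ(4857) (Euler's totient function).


4857 = 3 × 1619
Prime factors: 3, 1619
φ(4857) = 4857 × (1-1/3) × (1-1/1619)
= 4857 × 2/3 × 1618/1619 = 3236

φ(4857) = 3236


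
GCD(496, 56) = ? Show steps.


496 = 8 * 56 + 48
56 = 1 * 48 + 8
48 = 6 * 8 + 0
GCD = 8


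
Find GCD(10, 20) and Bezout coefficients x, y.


Tabular extended Euclidean (each row: r = 10*s + 20*t):
r=10, s=1, t=0
r=20, s=0, t=1
q=0: r=10, s=1, t=0   [10*(1) + 20*(0) = 10]
q=2: r=0, s=-2, t=1   [10*(-2) + 20*(1) = 0]
GCD = 10; from the row with r=10: x=1, y=0
Check: 10*(1) + 20*(0) = 10 + 0 = 10

GCD = 10, x = 1, y = 0


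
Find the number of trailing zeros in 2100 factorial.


floor(2100/5) = 420
floor(2100/25) = 84
floor(2100/125) = 16
floor(2100/625) = 3
Total = 523

523 trailing zeros


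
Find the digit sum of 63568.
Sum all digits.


6 + 3 + 5 + 6 + 8 = 28


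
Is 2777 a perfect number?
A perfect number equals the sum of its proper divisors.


Proper divisors of 2777: 1
Sum = 1 = 1

No, 2777 is not perfect (1 ≠ 2777)


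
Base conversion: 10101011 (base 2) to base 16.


10101011 (base 2) = 171 (decimal)
171 (decimal) = AB (base 16)


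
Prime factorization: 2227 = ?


2227 / 17 = 131
131 / 131 = 1
2227 = 17 × 131


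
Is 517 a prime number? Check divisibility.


517 / 11 = 47 (exact division)
517 is NOT prime.

No, 517 is not prime


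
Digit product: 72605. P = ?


7 × 2 × 6 × 0 × 5 = 0


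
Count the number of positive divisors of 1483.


1483 = 1483^1
d(1483) = (1+1) = 2

2 divisors


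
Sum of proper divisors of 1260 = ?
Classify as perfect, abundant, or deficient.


Proper divisors: 1, 2, 3, 4, 5, 6, 7, 9, 10, 12, 14, 15, 18, 20, 21, 28, 30, 35, 36, 42, 45, 60, 63, 70, 84, 90, 105, 126, 140, 180, 210, 252, 315, 420, 630
Sum = 1 + 2 + 3 + 4 + 5 + 6 + 7 + 9 + 10 + 12 + 14 + 15 + 18 + 20 + 21 + 28 + 30 + 35 + 36 + 42 + 45 + 60 + 63 + 70 + 84 + 90 + 105 + 126 + 140 + 180 + 210 + 252 + 315 + 420 + 630 = 3108
3108 > 1260 → abundant

s(1260) = 3108 (abundant)


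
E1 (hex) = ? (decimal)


E1 (base 16) = 225 (decimal)
225 (decimal) = 225 (base 10)


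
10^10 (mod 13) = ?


10^1 mod 13 = 10
10^2 mod 13 = 9
10^3 mod 13 = 12
10^4 mod 13 = 3
10^5 mod 13 = 4
10^6 mod 13 = 1
10^7 mod 13 = 10
10^8 mod 13 = 9
10^9 mod 13 = 12
10^10 mod 13 = 3


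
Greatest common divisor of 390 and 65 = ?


390 = 6 * 65 + 0
GCD = 65


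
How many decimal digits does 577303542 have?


577303542 has 9 digits in base 10
floor(log10(577303542)) + 1 = floor(8.7614) + 1 = 9

9 digits (base 10)


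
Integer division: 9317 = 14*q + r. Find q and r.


9317 = 14 * 665 + 7
Check: 9310 + 7 = 9317

q = 665, r = 7


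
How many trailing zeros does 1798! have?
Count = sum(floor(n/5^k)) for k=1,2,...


floor(1798/5) = 359
floor(1798/25) = 71
floor(1798/125) = 14
floor(1798/625) = 2
Total = 446

446 trailing zeros


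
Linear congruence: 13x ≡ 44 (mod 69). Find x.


GCD(13, 69) = 1, unique solution
a^(-1) mod 69 = 16
x = 16 * 44 mod 69 = 14

x ≡ 14 (mod 69)


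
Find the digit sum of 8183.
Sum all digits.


8 + 1 + 8 + 3 = 20


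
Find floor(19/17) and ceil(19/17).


19/17 = 1.1176
floor = 1
ceil = 2

floor = 1, ceil = 2


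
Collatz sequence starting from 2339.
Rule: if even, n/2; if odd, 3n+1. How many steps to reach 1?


2339 → 7018 → 3509 → 10528 → 5264 → 2632 → 1316 → 658 → 329 → 988 → 494 → 247 → 742 → 371 → 1114 → 557 → 1672 → 836 → 418 → 209 → 628 → 314 → 157 → 472 → 236 → 118 → 59 → 178 → 89 → 268 → 134 → 67 → 202 → 101 → 304 → 152 → 76 → 38 → 19 → 58 → 29 → 88 → 44 → 22 → 11 → 34 → 17 → 52 → 26 → 13 → 40 → 20 → 10 → 5 → 16 → 8 → 4 → 2 → 1
Total steps = 58

58 steps


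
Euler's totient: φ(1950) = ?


1950 = 2 × 3 × 5^2 × 13
Prime factors: 2, 3, 5, 13
φ(1950) = 1950 × (1-1/2) × (1-1/3) × (1-1/5) × (1-1/13)
= 1950 × 1/2 × 2/3 × 4/5 × 12/13 = 480

φ(1950) = 480


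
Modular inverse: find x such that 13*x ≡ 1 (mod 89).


Use the extended Euclidean algorithm on (89, 13); each row r = 89*s + 13*t:
r=89, s=1, t=0
r=13, s=0, t=1
q=6: r=11, s=1, t=-6   [89*(1) + 13*(-6) = 11]
q=1: r=2, s=-1, t=7   [89*(-1) + 13*(7) = 2]
q=5: r=1, s=6, t=-41   [89*(6) + 13*(-41) = 1]
q=2: r=0, s=-13, t=89   [89*(-13) + 13*(89) = 0]
GCD = 1 with t = -41, so 13*(-41) ≡ 1 (mod 89)
Inverse = -41 mod 89 = 48
Check: 13 * 48 = 624 ≡ 1 (mod 89)

13^(-1) ≡ 48 (mod 89)


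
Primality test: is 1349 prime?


1349 / 19 = 71 (exact division)
1349 is NOT prime.

No, 1349 is not prime


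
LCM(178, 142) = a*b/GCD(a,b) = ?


GCD(178, 142) = 2
LCM = 178*142/2 = 25276/2 = 12638

LCM = 12638


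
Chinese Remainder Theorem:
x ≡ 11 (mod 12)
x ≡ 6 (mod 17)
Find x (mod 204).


M = 12*17 = 204
M1 = M/12 = 17, M2 = M/17 = 12
M1^(-1) mod 12 = 5, M2^(-1) mod 17 = 10
x = 11*17*5 + 6*12*10 = 1655
1655 mod 204 = 23
Check: 23 mod 12 = 11 ✓, 23 mod 17 = 6 ✓

x ≡ 23 (mod 204)


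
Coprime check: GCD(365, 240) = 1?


Euclidean algorithm:
365 = 1 * 240 + 125
240 = 1 * 125 + 115
125 = 1 * 115 + 10
115 = 11 * 10 + 5
10 = 2 * 5 + 0
GCD(365, 240) = 5

No, not coprime (GCD = 5)


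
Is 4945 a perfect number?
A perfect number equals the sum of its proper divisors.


Proper divisors of 4945: 1, 5, 23, 43, 115, 215, 989
Sum = 1 + 5 + 23 + 43 + 115 + 215 + 989 = 1391

No, 4945 is not perfect (1391 ≠ 4945)


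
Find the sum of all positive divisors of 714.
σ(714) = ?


Divisors of 714: 1, 2, 3, 6, 7, 14, 17, 21, 34, 42, 51, 102, 119, 238, 357, 714
Sum = 1 + 2 + 3 + 6 + 7 + 14 + 17 + 21 + 34 + 42 + 51 + 102 + 119 + 238 + 357 + 714 = 1728

σ(714) = 1728


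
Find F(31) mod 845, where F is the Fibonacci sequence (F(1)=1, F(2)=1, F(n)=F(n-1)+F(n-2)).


F(k) mod 845 for k=1..31:
1, 1, 2, 3, 5, 8, 13, 21, 34, 55, 89, 144, 233, 377, 610, 142, 752, 49, 801, 5, 806, 811, 772, 738, 665, 558, 378, 91, 469, 560, 184
F(31) mod 845 = 184


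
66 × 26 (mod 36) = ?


66 × 26 = 1716
1716 mod 36 = 24


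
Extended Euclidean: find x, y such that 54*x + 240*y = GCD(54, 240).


Tabular extended Euclidean (each row: r = 54*s + 240*t):
r=54, s=1, t=0
r=240, s=0, t=1
q=0: r=54, s=1, t=0   [54*(1) + 240*(0) = 54]
q=4: r=24, s=-4, t=1   [54*(-4) + 240*(1) = 24]
q=2: r=6, s=9, t=-2   [54*(9) + 240*(-2) = 6]
q=4: r=0, s=-40, t=9   [54*(-40) + 240*(9) = 0]
GCD = 6; from the row with r=6: x=9, y=-2
Check: 54*(9) + 240*(-2) = 486 - 480 = 6

GCD = 6, x = 9, y = -2


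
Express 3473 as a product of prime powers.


3473 / 23 = 151
151 / 151 = 1
3473 = 23 × 151


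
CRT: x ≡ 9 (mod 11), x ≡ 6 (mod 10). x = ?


M = 11*10 = 110
M1 = M/11 = 10, M2 = M/10 = 11
M1^(-1) mod 11 = 10, M2^(-1) mod 10 = 1
x = 9*10*10 + 6*11*1 = 966
966 mod 110 = 86
Check: 86 mod 11 = 9 ✓, 86 mod 10 = 6 ✓

x ≡ 86 (mod 110)


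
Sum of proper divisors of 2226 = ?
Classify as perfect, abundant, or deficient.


Proper divisors: 1, 2, 3, 6, 7, 14, 21, 42, 53, 106, 159, 318, 371, 742, 1113
Sum = 1 + 2 + 3 + 6 + 7 + 14 + 21 + 42 + 53 + 106 + 159 + 318 + 371 + 742 + 1113 = 2958
2958 > 2226 → abundant

s(2226) = 2958 (abundant)


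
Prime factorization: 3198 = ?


3198 / 2 = 1599
1599 / 3 = 533
533 / 13 = 41
41 / 41 = 1
3198 = 2 × 3 × 13 × 41


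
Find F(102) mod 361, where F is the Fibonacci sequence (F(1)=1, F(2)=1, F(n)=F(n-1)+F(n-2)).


F(k) mod 361 for k=1..102:
1, 1, 2, 3, 5, 8, 13, 21, 34, 55, 89, 144, 233, 16, 249, 265, 153, 57, 210, 267, 116, 22, 138, 160, 298, 97, 34, 131, 165, 296, 100, 35, 135, 170, 305, 114, 58, 172, 230, 41, 271, 312, 222, 173, 34, 207, 241, 87, 328, 54, 21, 75, 96, 171, 267, 77, 344, 60, 43, 103, 146, 249, 34, 283, 317, 239, 195, 73, 268, 341, 248, 228, 115, 343, 97, 79, 176, 255, 70, 325, 34, 359, 32, 30, 62, 92, 154, 246, 39, 285, 324, 248, 211, 98, 309, 46, 355, 40, 34, 74, 108, 182
F(102) mod 361 = 182


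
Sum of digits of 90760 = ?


9 + 0 + 7 + 6 + 0 = 22


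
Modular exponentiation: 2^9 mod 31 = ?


2^1 mod 31 = 2
2^2 mod 31 = 4
2^3 mod 31 = 8
2^4 mod 31 = 16
2^5 mod 31 = 1
2^6 mod 31 = 2
2^7 mod 31 = 4
2^8 mod 31 = 8
2^9 mod 31 = 16


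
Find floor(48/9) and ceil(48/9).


48/9 = 5.3333
floor = 5
ceil = 6

floor = 5, ceil = 6


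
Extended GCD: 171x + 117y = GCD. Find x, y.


Tabular extended Euclidean (each row: r = 171*s + 117*t):
r=171, s=1, t=0
r=117, s=0, t=1
q=1: r=54, s=1, t=-1   [171*(1) + 117*(-1) = 54]
q=2: r=9, s=-2, t=3   [171*(-2) + 117*(3) = 9]
q=6: r=0, s=13, t=-19   [171*(13) + 117*(-19) = 0]
GCD = 9; from the row with r=9: x=-2, y=3
Check: 171*(-2) + 117*(3) = -342 + 351 = 9

GCD = 9, x = -2, y = 3


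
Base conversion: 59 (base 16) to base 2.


59 (base 16) = 89 (decimal)
89 (decimal) = 1011001 (base 2)


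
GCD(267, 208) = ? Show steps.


267 = 1 * 208 + 59
208 = 3 * 59 + 31
59 = 1 * 31 + 28
31 = 1 * 28 + 3
28 = 9 * 3 + 1
3 = 3 * 1 + 0
GCD = 1


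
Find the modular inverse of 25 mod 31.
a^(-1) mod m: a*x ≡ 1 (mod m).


Use the extended Euclidean algorithm on (31, 25); each row r = 31*s + 25*t:
r=31, s=1, t=0
r=25, s=0, t=1
q=1: r=6, s=1, t=-1   [31*(1) + 25*(-1) = 6]
q=4: r=1, s=-4, t=5   [31*(-4) + 25*(5) = 1]
q=6: r=0, s=25, t=-31   [31*(25) + 25*(-31) = 0]
GCD = 1 with t = 5, so 25*(5) ≡ 1 (mod 31)
Inverse = 5 mod 31 = 5
Check: 25 * 5 = 125 ≡ 1 (mod 31)

25^(-1) ≡ 5 (mod 31)


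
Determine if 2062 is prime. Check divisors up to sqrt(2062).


2062 / 2 = 1031 (exact division)
2062 is NOT prime.

No, 2062 is not prime


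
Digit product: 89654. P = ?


8 × 9 × 6 × 5 × 4 = 8640


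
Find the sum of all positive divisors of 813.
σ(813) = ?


Divisors of 813: 1, 3, 271, 813
Sum = 1 + 3 + 271 + 813 = 1088

σ(813) = 1088


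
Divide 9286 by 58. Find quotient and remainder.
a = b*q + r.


9286 = 58 * 160 + 6
Check: 9280 + 6 = 9286

q = 160, r = 6


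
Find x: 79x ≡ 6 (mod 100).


GCD(79, 100) = 1, unique solution
a^(-1) mod 100 = 19
x = 19 * 6 mod 100 = 14

x ≡ 14 (mod 100)


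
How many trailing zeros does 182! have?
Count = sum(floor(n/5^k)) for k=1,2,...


floor(182/5) = 36
floor(182/25) = 7
floor(182/125) = 1
Total = 44

44 trailing zeros


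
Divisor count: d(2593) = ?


2593 = 2593^1
d(2593) = (1+1) = 2

2 divisors


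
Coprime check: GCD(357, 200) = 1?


Euclidean algorithm:
357 = 1 * 200 + 157
200 = 1 * 157 + 43
157 = 3 * 43 + 28
43 = 1 * 28 + 15
28 = 1 * 15 + 13
15 = 1 * 13 + 2
13 = 6 * 2 + 1
2 = 2 * 1 + 0
GCD(357, 200) = 1

Yes, coprime (GCD = 1)


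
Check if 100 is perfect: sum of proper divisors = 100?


Proper divisors of 100: 1, 2, 4, 5, 10, 20, 25, 50
Sum = 1 + 2 + 4 + 5 + 10 + 20 + 25 + 50 = 117

No, 100 is not perfect (117 ≠ 100)


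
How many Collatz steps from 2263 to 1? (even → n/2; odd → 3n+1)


2263 → 6790 → 3395 → 10186 → 5093 → 15280 → 7640 → 3820 → 1910 → 955 → 2866 → 1433 → 4300 → 2150 → 1075 → 3226 → 1613 → 4840 → 2420 → 1210 → 605 → 1816 → 908 → 454 → 227 → 682 → 341 → 1024 → 512 → 256 → 128 → 64 → 32 → 16 → 8 → 4 → 2 → 1
Total steps = 37

37 steps


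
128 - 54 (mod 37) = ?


128 - 54 = 74
74 mod 37 = 0


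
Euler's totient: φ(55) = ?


55 = 5 × 11
Prime factors: 5, 11
φ(55) = 55 × (1-1/5) × (1-1/11)
= 55 × 4/5 × 10/11 = 40

φ(55) = 40


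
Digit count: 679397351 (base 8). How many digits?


679397351 in base 8 = 5037543747
Number of digits = 10

10 digits (base 8)


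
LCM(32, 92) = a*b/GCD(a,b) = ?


GCD(32, 92) = 4
LCM = 32*92/4 = 2944/4 = 736

LCM = 736


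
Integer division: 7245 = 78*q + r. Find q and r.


7245 = 78 * 92 + 69
Check: 7176 + 69 = 7245

q = 92, r = 69


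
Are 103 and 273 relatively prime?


Euclidean algorithm:
273 = 2 * 103 + 67
103 = 1 * 67 + 36
67 = 1 * 36 + 31
36 = 1 * 31 + 5
31 = 6 * 5 + 1
5 = 5 * 1 + 0
GCD(103, 273) = 1

Yes, coprime (GCD = 1)


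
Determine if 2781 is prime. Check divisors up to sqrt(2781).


2781 / 3 = 927 (exact division)
2781 is NOT prime.

No, 2781 is not prime


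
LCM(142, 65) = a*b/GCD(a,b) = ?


GCD(142, 65) = 1
LCM = 142*65/1 = 9230/1 = 9230

LCM = 9230


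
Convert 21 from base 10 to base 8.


21 (base 10) = 21 (decimal)
21 (decimal) = 25 (base 8)


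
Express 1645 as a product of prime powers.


1645 / 5 = 329
329 / 7 = 47
47 / 47 = 1
1645 = 5 × 7 × 47


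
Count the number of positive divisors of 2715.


2715 = 3^1 × 5^1 × 181^1
d(2715) = (1+1) × (1+1) × (1+1) = 8

8 divisors


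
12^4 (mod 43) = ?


12^1 mod 43 = 12
12^2 mod 43 = 15
12^3 mod 43 = 8
12^4 mod 43 = 10


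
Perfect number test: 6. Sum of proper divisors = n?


Proper divisors of 6: 1, 2, 3
Sum = 1 + 2 + 3 = 6

Yes, 6 is perfect (6 = 6)


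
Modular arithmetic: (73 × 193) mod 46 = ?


73 × 193 = 14089
14089 mod 46 = 13


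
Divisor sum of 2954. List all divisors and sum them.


Divisors of 2954: 1, 2, 7, 14, 211, 422, 1477, 2954
Sum = 1 + 2 + 7 + 14 + 211 + 422 + 1477 + 2954 = 5088

σ(2954) = 5088


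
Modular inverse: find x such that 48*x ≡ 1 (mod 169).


Use the extended Euclidean algorithm on (169, 48); each row r = 169*s + 48*t:
r=169, s=1, t=0
r=48, s=0, t=1
q=3: r=25, s=1, t=-3   [169*(1) + 48*(-3) = 25]
q=1: r=23, s=-1, t=4   [169*(-1) + 48*(4) = 23]
q=1: r=2, s=2, t=-7   [169*(2) + 48*(-7) = 2]
q=11: r=1, s=-23, t=81   [169*(-23) + 48*(81) = 1]
q=2: r=0, s=48, t=-169   [169*(48) + 48*(-169) = 0]
GCD = 1 with t = 81, so 48*(81) ≡ 1 (mod 169)
Inverse = 81 mod 169 = 81
Check: 48 * 81 = 3888 ≡ 1 (mod 169)

48^(-1) ≡ 81 (mod 169)


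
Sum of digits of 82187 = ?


8 + 2 + 1 + 8 + 7 = 26


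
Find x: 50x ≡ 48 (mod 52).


GCD(50, 52) = 2 divides 48
Divide: 25x ≡ 24 (mod 26)
x ≡ 2 (mod 26)


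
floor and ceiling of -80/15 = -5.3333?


-80/15 = -5.3333
floor = -6
ceil = -5

floor = -6, ceil = -5


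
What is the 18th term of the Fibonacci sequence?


Sequence: 1, 1, 2, 3, 5, 8, 13, 21, 34, 55, 89, 144, 233, 377, 610, 987, 1597, 2584
F(18) = 2584


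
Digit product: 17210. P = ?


1 × 7 × 2 × 1 × 0 = 0


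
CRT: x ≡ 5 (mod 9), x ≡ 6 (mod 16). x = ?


M = 9*16 = 144
M1 = M/9 = 16, M2 = M/16 = 9
M1^(-1) mod 9 = 4, M2^(-1) mod 16 = 9
x = 5*16*4 + 6*9*9 = 806
806 mod 144 = 86
Check: 86 mod 9 = 5 ✓, 86 mod 16 = 6 ✓

x ≡ 86 (mod 144)


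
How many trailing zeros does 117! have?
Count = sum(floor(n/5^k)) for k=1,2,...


floor(117/5) = 23
floor(117/25) = 4
Total = 27

27 trailing zeros


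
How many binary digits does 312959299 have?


312959299 in base 2 = 10010101001110110000101000011
Number of digits = 29

29 digits (base 2)


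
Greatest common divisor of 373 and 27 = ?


373 = 13 * 27 + 22
27 = 1 * 22 + 5
22 = 4 * 5 + 2
5 = 2 * 2 + 1
2 = 2 * 1 + 0
GCD = 1


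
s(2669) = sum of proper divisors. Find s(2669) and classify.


Proper divisors: 1, 17, 157
Sum = 1 + 17 + 157 = 175
175 < 2669 → deficient

s(2669) = 175 (deficient)


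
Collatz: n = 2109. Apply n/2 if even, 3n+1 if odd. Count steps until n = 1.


2109 → 6328 → 3164 → 1582 → 791 → 2374 → 1187 → 3562 → 1781 → 5344 → 2672 → 1336 → 668 → 334 → 167 → 502 → 251 → 754 → 377 → 1132 → 566 → 283 → 850 → 425 → 1276 → 638 → 319 → 958 → 479 → 1438 → 719 → 2158 → 1079 → 3238 → 1619 → 4858 → 2429 → 7288 → 3644 → 1822 → 911 → 2734 → 1367 → 4102 → 2051 → 6154 → 3077 → 9232 → 4616 → 2308 → 1154 → 577 → 1732 → 866 → 433 → 1300 → 650 → 325 → 976 → 488 → 244 → 122 → 61 → 184 → 92 → 46 → 23 → 70 → 35 → 106 → 53 → 160 → 80 → 40 → 20 → 10 → 5 → 16 → 8 → 4 → 2 → 1
Total steps = 81

81 steps


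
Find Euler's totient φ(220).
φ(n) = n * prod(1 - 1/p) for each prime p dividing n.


220 = 2^2 × 5 × 11
Prime factors: 2, 5, 11
φ(220) = 220 × (1-1/2) × (1-1/5) × (1-1/11)
= 220 × 1/2 × 4/5 × 10/11 = 80

φ(220) = 80


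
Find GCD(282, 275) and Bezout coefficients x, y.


Tabular extended Euclidean (each row: r = 282*s + 275*t):
r=282, s=1, t=0
r=275, s=0, t=1
q=1: r=7, s=1, t=-1   [282*(1) + 275*(-1) = 7]
q=39: r=2, s=-39, t=40   [282*(-39) + 275*(40) = 2]
q=3: r=1, s=118, t=-121   [282*(118) + 275*(-121) = 1]
q=2: r=0, s=-275, t=282   [282*(-275) + 275*(282) = 0]
GCD = 1; from the row with r=1: x=118, y=-121
Check: 282*(118) + 275*(-121) = 33276 - 33275 = 1

GCD = 1, x = 118, y = -121


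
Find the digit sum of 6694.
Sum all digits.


6 + 6 + 9 + 4 = 25


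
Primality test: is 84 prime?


84 / 2 = 42 (exact division)
84 is NOT prime.

No, 84 is not prime


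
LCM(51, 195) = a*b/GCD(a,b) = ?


GCD(51, 195) = 3
LCM = 51*195/3 = 9945/3 = 3315

LCM = 3315


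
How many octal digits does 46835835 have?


46835835 in base 8 = 262524173
Number of digits = 9

9 digits (base 8)


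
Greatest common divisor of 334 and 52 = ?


334 = 6 * 52 + 22
52 = 2 * 22 + 8
22 = 2 * 8 + 6
8 = 1 * 6 + 2
6 = 3 * 2 + 0
GCD = 2


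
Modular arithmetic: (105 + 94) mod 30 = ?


105 + 94 = 199
199 mod 30 = 19


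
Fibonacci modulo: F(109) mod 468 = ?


F(k) mod 468 for k=1..109:
1, 1, 2, 3, 5, 8, 13, 21, 34, 55, 89, 144, 233, 377, 142, 51, 193, 244, 437, 213, 182, 395, 109, 36, 145, 181, 326, 39, 365, 404, 301, 237, 70, 307, 377, 216, 125, 341, 466, 339, 337, 208, 77, 285, 362, 179, 73, 252, 325, 109, 434, 75, 41, 116, 157, 273, 430, 235, 197, 432, 161, 125, 286, 411, 229, 172, 401, 105, 38, 143, 181, 324, 37, 361, 398, 291, 221, 44, 265, 309, 106, 415, 53, 0, 53, 53, 106, 159, 265, 424, 221, 177, 398, 107, 37, 144, 181, 325, 38, 363, 401, 296, 229, 57, 286, 343, 161, 36, 197
F(109) mod 468 = 197


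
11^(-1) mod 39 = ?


Use the extended Euclidean algorithm on (39, 11); each row r = 39*s + 11*t:
r=39, s=1, t=0
r=11, s=0, t=1
q=3: r=6, s=1, t=-3   [39*(1) + 11*(-3) = 6]
q=1: r=5, s=-1, t=4   [39*(-1) + 11*(4) = 5]
q=1: r=1, s=2, t=-7   [39*(2) + 11*(-7) = 1]
q=5: r=0, s=-11, t=39   [39*(-11) + 11*(39) = 0]
GCD = 1 with t = -7, so 11*(-7) ≡ 1 (mod 39)
Inverse = -7 mod 39 = 32
Check: 11 * 32 = 352 ≡ 1 (mod 39)

11^(-1) ≡ 32 (mod 39)


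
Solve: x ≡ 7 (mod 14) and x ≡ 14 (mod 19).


M = 14*19 = 266
M1 = M/14 = 19, M2 = M/19 = 14
M1^(-1) mod 14 = 3, M2^(-1) mod 19 = 15
x = 7*19*3 + 14*14*15 = 3339
3339 mod 266 = 147
Check: 147 mod 14 = 7 ✓, 147 mod 19 = 14 ✓

x ≡ 147 (mod 266)


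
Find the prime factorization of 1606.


1606 / 2 = 803
803 / 11 = 73
73 / 73 = 1
1606 = 2 × 11 × 73


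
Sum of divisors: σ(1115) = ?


Divisors of 1115: 1, 5, 223, 1115
Sum = 1 + 5 + 223 + 1115 = 1344

σ(1115) = 1344


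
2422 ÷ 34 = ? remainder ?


2422 = 34 * 71 + 8
Check: 2414 + 8 = 2422

q = 71, r = 8


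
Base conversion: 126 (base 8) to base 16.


126 (base 8) = 86 (decimal)
86 (decimal) = 56 (base 16)


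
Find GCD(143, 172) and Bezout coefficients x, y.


Tabular extended Euclidean (each row: r = 143*s + 172*t):
r=143, s=1, t=0
r=172, s=0, t=1
q=0: r=143, s=1, t=0   [143*(1) + 172*(0) = 143]
q=1: r=29, s=-1, t=1   [143*(-1) + 172*(1) = 29]
q=4: r=27, s=5, t=-4   [143*(5) + 172*(-4) = 27]
q=1: r=2, s=-6, t=5   [143*(-6) + 172*(5) = 2]
q=13: r=1, s=83, t=-69   [143*(83) + 172*(-69) = 1]
q=2: r=0, s=-172, t=143   [143*(-172) + 172*(143) = 0]
GCD = 1; from the row with r=1: x=83, y=-69
Check: 143*(83) + 172*(-69) = 11869 - 11868 = 1

GCD = 1, x = 83, y = -69


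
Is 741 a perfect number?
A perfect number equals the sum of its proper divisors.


Proper divisors of 741: 1, 3, 13, 19, 39, 57, 247
Sum = 1 + 3 + 13 + 19 + 39 + 57 + 247 = 379

No, 741 is not perfect (379 ≠ 741)


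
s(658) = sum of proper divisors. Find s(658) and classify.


Proper divisors: 1, 2, 7, 14, 47, 94, 329
Sum = 1 + 2 + 7 + 14 + 47 + 94 + 329 = 494
494 < 658 → deficient

s(658) = 494 (deficient)


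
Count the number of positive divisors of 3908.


3908 = 2^2 × 977^1
d(3908) = (2+1) × (1+1) = 6

6 divisors


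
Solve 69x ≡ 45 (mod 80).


GCD(69, 80) = 1, unique solution
a^(-1) mod 80 = 29
x = 29 * 45 mod 80 = 25

x ≡ 25 (mod 80)


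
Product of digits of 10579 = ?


1 × 0 × 5 × 7 × 9 = 0


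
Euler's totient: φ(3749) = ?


3749 = 23 × 163
Prime factors: 23, 163
φ(3749) = 3749 × (1-1/23) × (1-1/163)
= 3749 × 22/23 × 162/163 = 3564

φ(3749) = 3564


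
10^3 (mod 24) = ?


10^1 mod 24 = 10
10^2 mod 24 = 4
10^3 mod 24 = 16


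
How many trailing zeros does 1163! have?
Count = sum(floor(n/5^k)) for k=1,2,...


floor(1163/5) = 232
floor(1163/25) = 46
floor(1163/125) = 9
floor(1163/625) = 1
Total = 288

288 trailing zeros


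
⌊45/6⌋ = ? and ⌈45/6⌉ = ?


45/6 = 7.5000
floor = 7
ceil = 8

floor = 7, ceil = 8


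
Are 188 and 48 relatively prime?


Euclidean algorithm:
188 = 3 * 48 + 44
48 = 1 * 44 + 4
44 = 11 * 4 + 0
GCD(188, 48) = 4

No, not coprime (GCD = 4)


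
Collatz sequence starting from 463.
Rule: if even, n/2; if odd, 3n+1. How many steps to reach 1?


463 → 1390 → 695 → 2086 → 1043 → 3130 → 1565 → 4696 → 2348 → 1174 → 587 → 1762 → 881 → 2644 → 1322 → 661 → 1984 → 992 → 496 → 248 → 124 → 62 → 31 → 94 → 47 → 142 → 71 → 214 → 107 → 322 → 161 → 484 → 242 → 121 → 364 → 182 → 91 → 274 → 137 → 412 → 206 → 103 → 310 → 155 → 466 → 233 → 700 → 350 → 175 → 526 → 263 → 790 → 395 → 1186 → 593 → 1780 → 890 → 445 → 1336 → 668 → 334 → 167 → 502 → 251 → 754 → 377 → 1132 → 566 → 283 → 850 → 425 → 1276 → 638 → 319 → 958 → 479 → 1438 → 719 → 2158 → 1079 → 3238 → 1619 → 4858 → 2429 → 7288 → 3644 → 1822 → 911 → 2734 → 1367 → 4102 → 2051 → 6154 → 3077 → 9232 → 4616 → 2308 → 1154 → 577 → 1732 → 866 → 433 → 1300 → 650 → 325 → 976 → 488 → 244 → 122 → 61 → 184 → 92 → 46 → 23 → 70 → 35 → 106 → 53 → 160 → 80 → 40 → 20 → 10 → 5 → 16 → 8 → 4 → 2 → 1
Total steps = 128

128 steps


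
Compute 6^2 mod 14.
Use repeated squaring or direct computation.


6^1 mod 14 = 6
6^2 mod 14 = 8


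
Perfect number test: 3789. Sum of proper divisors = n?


Proper divisors of 3789: 1, 3, 9, 421, 1263
Sum = 1 + 3 + 9 + 421 + 1263 = 1697

No, 3789 is not perfect (1697 ≠ 3789)


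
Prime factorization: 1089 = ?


1089 / 3 = 363
363 / 3 = 121
121 / 11 = 11
11 / 11 = 1
1089 = 3^2 × 11^2


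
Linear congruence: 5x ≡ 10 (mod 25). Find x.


GCD(5, 25) = 5 divides 10
Divide: 1x ≡ 2 (mod 5)
x ≡ 2 (mod 5)


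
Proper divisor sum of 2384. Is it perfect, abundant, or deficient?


Proper divisors: 1, 2, 4, 8, 16, 149, 298, 596, 1192
Sum = 1 + 2 + 4 + 8 + 16 + 149 + 298 + 596 + 1192 = 2266
2266 < 2384 → deficient

s(2384) = 2266 (deficient)


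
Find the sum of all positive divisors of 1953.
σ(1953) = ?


Divisors of 1953: 1, 3, 7, 9, 21, 31, 63, 93, 217, 279, 651, 1953
Sum = 1 + 3 + 7 + 9 + 21 + 31 + 63 + 93 + 217 + 279 + 651 + 1953 = 3328

σ(1953) = 3328


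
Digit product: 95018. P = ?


9 × 5 × 0 × 1 × 8 = 0


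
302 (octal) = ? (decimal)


302 (base 8) = 194 (decimal)
194 (decimal) = 194 (base 10)


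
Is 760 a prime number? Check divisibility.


760 / 2 = 380 (exact division)
760 is NOT prime.

No, 760 is not prime


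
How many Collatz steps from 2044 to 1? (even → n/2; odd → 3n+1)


2044 → 1022 → 511 → 1534 → 767 → 2302 → 1151 → 3454 → 1727 → 5182 → 2591 → 7774 → 3887 → 11662 → 5831 → 17494 → 8747 → 26242 → 13121 → 39364 → 19682 → 9841 → 29524 → 14762 → 7381 → 22144 → 11072 → 5536 → 2768 → 1384 → 692 → 346 → 173 → 520 → 260 → 130 → 65 → 196 → 98 → 49 → 148 → 74 → 37 → 112 → 56 → 28 → 14 → 7 → 22 → 11 → 34 → 17 → 52 → 26 → 13 → 40 → 20 → 10 → 5 → 16 → 8 → 4 → 2 → 1
Total steps = 63

63 steps


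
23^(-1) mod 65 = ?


Use the extended Euclidean algorithm on (65, 23); each row r = 65*s + 23*t:
r=65, s=1, t=0
r=23, s=0, t=1
q=2: r=19, s=1, t=-2   [65*(1) + 23*(-2) = 19]
q=1: r=4, s=-1, t=3   [65*(-1) + 23*(3) = 4]
q=4: r=3, s=5, t=-14   [65*(5) + 23*(-14) = 3]
q=1: r=1, s=-6, t=17   [65*(-6) + 23*(17) = 1]
q=3: r=0, s=23, t=-65   [65*(23) + 23*(-65) = 0]
GCD = 1 with t = 17, so 23*(17) ≡ 1 (mod 65)
Inverse = 17 mod 65 = 17
Check: 23 * 17 = 391 ≡ 1 (mod 65)

23^(-1) ≡ 17 (mod 65)
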